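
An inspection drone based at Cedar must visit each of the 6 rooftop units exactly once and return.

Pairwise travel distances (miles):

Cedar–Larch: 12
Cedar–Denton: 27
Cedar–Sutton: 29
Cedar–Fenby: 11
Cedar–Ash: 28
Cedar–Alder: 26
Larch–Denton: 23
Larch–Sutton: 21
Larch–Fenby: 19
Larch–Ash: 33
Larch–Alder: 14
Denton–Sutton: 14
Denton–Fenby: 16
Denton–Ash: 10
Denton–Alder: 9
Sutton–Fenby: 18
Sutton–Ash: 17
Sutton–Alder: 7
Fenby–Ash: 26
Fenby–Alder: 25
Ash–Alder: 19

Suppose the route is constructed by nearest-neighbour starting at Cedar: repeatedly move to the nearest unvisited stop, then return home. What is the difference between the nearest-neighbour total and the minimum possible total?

Excess over optimum: 18 miles.

From Cedar: Fenby=11, Larch=12, Alder=26, Denton=27, Ash=28, Sutton=29 → choose Fenby (11).
From Fenby: Denton=16, Sutton=18, Larch=19, Alder=25, Ash=26 → choose Denton (16).
From Denton: Alder=9, Ash=10, Sutton=14, Larch=23 → choose Alder (9).
From Alder: Sutton=7, Larch=14, Ash=19 → choose Sutton (7).
From Sutton: Ash=17, Larch=21 → choose Ash (17).
From Ash: Larch=33 → choose Larch (33).
NN route Cedar → Fenby → Denton → Alder → Sutton → Ash → Larch → Cedar costs 105.
Optimal: Cedar → Larch → Alder → Sutton → Ash → Denton → Fenby → Cedar costs 87 (by enumerating all 360 distinct tours).
Excess = 105 − 87 = 18.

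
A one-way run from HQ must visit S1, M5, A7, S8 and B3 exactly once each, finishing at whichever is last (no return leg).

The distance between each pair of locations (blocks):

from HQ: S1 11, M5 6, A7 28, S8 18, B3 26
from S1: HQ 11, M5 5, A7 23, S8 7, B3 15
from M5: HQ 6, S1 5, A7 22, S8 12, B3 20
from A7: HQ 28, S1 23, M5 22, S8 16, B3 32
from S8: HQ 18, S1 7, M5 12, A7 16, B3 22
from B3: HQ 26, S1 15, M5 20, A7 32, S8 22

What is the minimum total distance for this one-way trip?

64 blocks — the minimum one-way total.

There are 5! = 120 possible orderings.
HQ → S1 → M5 → A7 → S8 → B3: 11+5+22+16+22 = 76
HQ → S1 → M5 → A7 → B3 → S8: 11+5+22+32+22 = 92
HQ → S1 → M5 → S8 → A7 → B3: 11+5+12+16+32 = 76
HQ → S1 → M5 → S8 → B3 → A7: 11+5+12+22+32 = 82
HQ → S1 → M5 → B3 → A7 → S8: 11+5+20+32+16 = 84
HQ → S1 → M5 → B3 → S8 → A7: 11+5+20+22+16 = 74
HQ → S1 → A7 → M5 → S8 → B3: 11+23+22+12+22 = 90
HQ → S1 → A7 → M5 → B3 → S8: 11+23+22+20+22 = 98
HQ → S1 → A7 → S8 → M5 → B3: 11+23+16+12+20 = 82
HQ → S1 → A7 → S8 → B3 → M5: 11+23+16+22+20 = 92
HQ → S1 → A7 → B3 → M5 → S8: 11+23+32+20+12 = 98
HQ → S1 → A7 → B3 → S8 → M5: 11+23+32+22+12 = 100
HQ → S1 → S8 → M5 → A7 → B3: 11+7+12+22+32 = 84
HQ → S1 → S8 → M5 → B3 → A7: 11+7+12+20+32 = 82
… (106 more)
HQ → M5 → S1 → B3 → S8 → A7: 6+5+15+22+16 = 64  ← best
The minimum is 64.
One shortest path: HQ → M5 → S1 → B3 → S8 → A7.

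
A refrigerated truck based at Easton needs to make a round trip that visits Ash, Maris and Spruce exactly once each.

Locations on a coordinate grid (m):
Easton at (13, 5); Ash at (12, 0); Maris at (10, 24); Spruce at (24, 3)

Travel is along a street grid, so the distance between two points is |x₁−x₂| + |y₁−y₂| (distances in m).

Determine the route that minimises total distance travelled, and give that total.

There are 3 distinct closed tours to check (reversals are equivalent).
Easton → Ash → Maris → Spruce → Easton: 6+26+35+13 = 80
Easton → Ash → Spruce → Maris → Easton: 6+15+35+22 = 78
Easton → Maris → Ash → Spruce → Easton: 22+26+15+13 = 76
The minimum is 76.
One optimal route: Easton → Maris → Ash → Spruce → Easton (or its reverse).

Minimum total distance: 76 m.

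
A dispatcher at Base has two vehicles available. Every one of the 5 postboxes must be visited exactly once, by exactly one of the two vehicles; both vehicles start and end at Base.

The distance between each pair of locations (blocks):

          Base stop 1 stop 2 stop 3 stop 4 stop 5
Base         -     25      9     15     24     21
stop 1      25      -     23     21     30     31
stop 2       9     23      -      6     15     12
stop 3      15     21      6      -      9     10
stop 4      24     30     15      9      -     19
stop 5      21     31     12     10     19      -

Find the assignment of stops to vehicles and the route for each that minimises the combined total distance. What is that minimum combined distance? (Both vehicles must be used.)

Try each way of splitting the stops between the two vehicles (each non-empty) and, for each split, find the best tour for each vehicle:
  {stop 1} + {stop 2, stop 3, stop 4, stop 5}: 50 + 64 = 114
  {stop 2} + {stop 1, stop 3, stop 4, stop 5}: 18 + 95 = 113
  {stop 1, stop 2} + {stop 3, stop 4, stop 5}: 57 + 64 = 121
  {stop 3} + {stop 1, stop 2, stop 4, stop 5}: 30 + 95 = 125
  {stop 1, stop 3} + {stop 2, stop 4, stop 5}: 61 + 64 = 125
  {stop 2, stop 3} + {stop 1, stop 4, stop 5}: 30 + 95 = 125
  … (15 splits in total)
Best: vehicle 1 Base → stop 2 → Base = 18; vehicle 2 Base → stop 1 → stop 3 → stop 4 → stop 5 → Base = 95; combined 113.

113 blocks — the smallest possible combined total.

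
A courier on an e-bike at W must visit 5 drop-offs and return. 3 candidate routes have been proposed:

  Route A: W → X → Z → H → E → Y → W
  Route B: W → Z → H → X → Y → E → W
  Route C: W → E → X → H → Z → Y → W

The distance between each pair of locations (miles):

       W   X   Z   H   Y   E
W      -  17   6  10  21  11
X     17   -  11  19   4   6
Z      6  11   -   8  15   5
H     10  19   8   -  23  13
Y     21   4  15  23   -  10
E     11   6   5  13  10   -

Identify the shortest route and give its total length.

Route A: 17 + 11 + 8 + 13 + 10 + 21 = 80
Route B: 6 + 8 + 19 + 4 + 10 + 11 = 58
Route C: 11 + 6 + 19 + 8 + 15 + 21 = 80

58 miles — Route B is the shortest.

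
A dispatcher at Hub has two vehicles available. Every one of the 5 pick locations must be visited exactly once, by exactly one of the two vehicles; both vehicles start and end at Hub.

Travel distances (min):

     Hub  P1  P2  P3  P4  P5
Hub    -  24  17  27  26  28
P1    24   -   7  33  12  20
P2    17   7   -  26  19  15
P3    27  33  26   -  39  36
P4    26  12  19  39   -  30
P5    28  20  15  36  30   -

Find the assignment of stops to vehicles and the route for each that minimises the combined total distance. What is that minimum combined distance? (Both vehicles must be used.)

Minimum combined distance: 142 min.

Try each way of splitting the stops between the two vehicles (each non-empty) and, for each split, find the best tour for each vehicle:
  {P1} + {P2, P3, P4, P5}: 48 + 123 = 171
  {P2} + {P1, P3, P4, P5}: 34 + 121 = 155
  {P1, P2} + {P3, P4, P5}: 48 + 119 = 167
  {P3} + {P1, P2, P4, P5}: 54 + 88 = 142
  {P1, P3} + {P2, P4, P5}: 84 + 88 = 172
  {P2, P3} + {P1, P4, P5}: 70 + 86 = 156
  … (15 splits in total)
Best: vehicle 1 Hub → P3 → Hub = 54; vehicle 2 Hub → P4 → P1 → P2 → P5 → Hub = 88; combined 142.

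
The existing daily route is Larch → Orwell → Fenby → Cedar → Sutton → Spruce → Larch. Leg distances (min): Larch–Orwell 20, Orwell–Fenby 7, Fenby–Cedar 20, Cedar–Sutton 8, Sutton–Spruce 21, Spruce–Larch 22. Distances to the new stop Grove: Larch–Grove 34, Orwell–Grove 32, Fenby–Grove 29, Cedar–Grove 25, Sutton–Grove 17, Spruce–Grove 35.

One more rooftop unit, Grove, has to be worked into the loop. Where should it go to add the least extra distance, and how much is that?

Insertion cost between consecutive stops i–j is d(i,Grove) + d(Grove,j) − d(i,j):
  between Larch and Orwell: 34 + 32 − 20 = 46
  between Orwell and Fenby: 32 + 29 − 7 = 54
  between Fenby and Cedar: 29 + 25 − 20 = 34
  between Cedar and Sutton: 25 + 17 − 8 = 34
  between Sutton and Spruce: 17 + 35 − 21 = 31
  between Spruce and Larch: 35 + 34 − 22 = 47
Cheapest insertion is between Sutton and Spruce, adding 31.
New total = 98 + 31 = 129.

Adding 31 min by placing Grove on the Sutton–Spruce leg.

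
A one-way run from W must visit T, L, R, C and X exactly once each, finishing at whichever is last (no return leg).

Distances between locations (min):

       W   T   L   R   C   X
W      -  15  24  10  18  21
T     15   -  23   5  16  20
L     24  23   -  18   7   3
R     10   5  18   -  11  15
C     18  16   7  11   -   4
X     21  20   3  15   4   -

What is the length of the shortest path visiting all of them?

38 min — the minimum one-way total.

There are 5! = 120 possible orderings.
W→T→L→R→C→X: 15+23+18+11+4 = 71
W→T→L→R→X→C: 15+23+18+15+4 = 75
W→T→L→C→R→X: 15+23+7+11+15 = 71
W→T→L→C→X→R: 15+23+7+4+15 = 64
W→T→L→X→R→C: 15+23+3+15+11 = 67
W→T→L→X→C→R: 15+23+3+4+11 = 56
W→T→R→L→C→X: 15+5+18+7+4 = 49
W→T→R→L→X→C: 15+5+18+3+4 = 45
W→T→R→C→L→X: 15+5+11+7+3 = 41
W→T→R→C→X→L: 15+5+11+4+3 = 38
W→T→R→X→L→C: 15+5+15+3+7 = 45
W→T→R→X→C→L: 15+5+15+4+7 = 46
W→T→C→L→R→X: 15+16+7+18+15 = 71
W→T→C→L→X→R: 15+16+7+3+15 = 56
… (106 more)
The minimum is 38.
One shortest path: W → T → R → C → X → L.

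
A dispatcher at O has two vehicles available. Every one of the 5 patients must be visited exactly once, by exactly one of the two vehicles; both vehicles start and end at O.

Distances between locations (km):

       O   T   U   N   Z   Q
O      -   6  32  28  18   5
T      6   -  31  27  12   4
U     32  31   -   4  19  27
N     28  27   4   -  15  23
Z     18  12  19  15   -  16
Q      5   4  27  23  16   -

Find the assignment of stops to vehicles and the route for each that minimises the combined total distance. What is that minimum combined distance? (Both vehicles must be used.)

There are 2^4 − 1 = 15 ways to divide the 5 stops into two non-empty groups. For each, the best each vehicle can do is its own shortest tour through its group:
  {T} + {U, N, Z, Q}: 12 + 69 = 81
  {U} + {T, N, Z, Q}: 64 + 61 = 125
  {T, U} + {N, Z, Q}: 69 + 61 = 130
  {N} + {T, U, Z, Q}: 56 + 69 = 125
  {T, N} + {U, Z, Q}: 61 + 69 = 130
  {U, N} + {T, Z, Q}: 64 + 39 = 103
  … (15 splits in total)
  {T, U, N, Z} + {Q}: 69 + 10 = 79  ← best
Best: vehicle 1 O → T → Z → U → N → O = 69; vehicle 2 O → Q → O = 10; combined 79.

Minimum combined distance: 79 km.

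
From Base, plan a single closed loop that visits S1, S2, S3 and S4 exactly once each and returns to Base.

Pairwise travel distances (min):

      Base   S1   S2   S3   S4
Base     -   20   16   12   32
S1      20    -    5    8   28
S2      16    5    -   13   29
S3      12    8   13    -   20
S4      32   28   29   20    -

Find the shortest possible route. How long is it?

Base → S1 → S2 → S3 → S4 → Base: 20+5+13+20+32 = 90
Base → S1 → S2 → S4 → S3 → Base: 20+5+29+20+12 = 86
Base → S1 → S3 → S2 → S4 → Base: 20+8+13+29+32 = 102
Base → S1 → S3 → S4 → S2 → Base: 20+8+20+29+16 = 93
Base → S1 → S4 → S2 → S3 → Base: 20+28+29+13+12 = 102
Base → S1 → S4 → S3 → S2 → Base: 20+28+20+13+16 = 97
Base → S2 → S1 → S3 → S4 → Base: 16+5+8+20+32 = 81
Base → S2 → S1 → S4 → S3 → Base: 16+5+28+20+12 = 81
Base → S2 → S3 → S1 → S4 → Base: 16+13+8+28+32 = 97
Base → S2 → S4 → S1 → S3 → Base: 16+29+28+8+12 = 93
Base → S3 → S1 → S2 → S4 → Base: 12+8+5+29+32 = 86
Base → S3 → S2 → S1 → S4 → Base: 12+13+5+28+32 = 90
The minimum is 81.
One optimal route: Base → S2 → S1 → S3 → S4 → Base (or its reverse).

Shortest round trip = 81 min.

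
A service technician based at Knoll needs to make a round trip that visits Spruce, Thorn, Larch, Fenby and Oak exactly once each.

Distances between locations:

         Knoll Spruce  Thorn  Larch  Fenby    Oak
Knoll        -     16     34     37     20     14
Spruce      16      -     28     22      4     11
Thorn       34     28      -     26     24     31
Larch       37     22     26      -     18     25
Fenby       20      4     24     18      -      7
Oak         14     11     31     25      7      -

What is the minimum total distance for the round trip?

With 5 stops there are 5!/2 = 60 distinct round trips (a route and its reverse cost the same).
Knoll→Spruce→Thorn→Larch→Fenby→Oak→Knoll: 16+28+26+18+7+14 = 109
Knoll→Spruce→Thorn→Larch→Oak→Fenby→Knoll: 16+28+26+25+7+20 = 122
Knoll→Spruce→Thorn→Fenby→Larch→Oak→Knoll: 16+28+24+18+25+14 = 125
Knoll→Spruce→Thorn→Fenby→Oak→Larch→Knoll: 16+28+24+7+25+37 = 137
Knoll→Spruce→Thorn→Oak→Larch→Fenby→Knoll: 16+28+31+25+18+20 = 138
Knoll→Spruce→Thorn→Oak→Fenby→Larch→Knoll: 16+28+31+7+18+37 = 137
Knoll→Spruce→Larch→Thorn→Fenby→Oak→Knoll: 16+22+26+24+7+14 = 109
Knoll→Spruce→Larch→Thorn→Oak→Fenby→Knoll: 16+22+26+31+7+20 = 122
Knoll→Spruce→Larch→Fenby→Thorn→Oak→Knoll: 16+22+18+24+31+14 = 125
Knoll→Spruce→Larch→Fenby→Oak→Thorn→Knoll: 16+22+18+7+31+34 = 128
Knoll→Spruce→Larch→Oak→Thorn→Fenby→Knoll: 16+22+25+31+24+20 = 138
Knoll→Spruce→Larch→Oak→Fenby→Thorn→Knoll: 16+22+25+7+24+34 = 128
Knoll→Spruce→Fenby→Thorn→Larch→Oak→Knoll: 16+4+24+26+25+14 = 109
Knoll→Spruce→Fenby→Thorn→Oak→Larch→Knoll: 16+4+24+31+25+37 = 137
… (46 more)
Knoll→Thorn→Larch→Spruce→Fenby→Oak→Knoll: 34+26+22+4+7+14 = 107  ← best
The minimum is 107.
One optimal route: Knoll → Thorn → Larch → Spruce → Fenby → Oak → Knoll (or its reverse).

Minimum total distance: 107.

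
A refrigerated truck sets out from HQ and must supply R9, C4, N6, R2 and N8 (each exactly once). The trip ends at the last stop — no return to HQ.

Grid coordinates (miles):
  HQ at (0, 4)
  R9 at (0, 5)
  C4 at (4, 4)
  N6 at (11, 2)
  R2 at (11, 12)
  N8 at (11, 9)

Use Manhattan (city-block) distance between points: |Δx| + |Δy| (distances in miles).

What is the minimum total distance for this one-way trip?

25 miles — the minimum one-way total.

There are 5! = 120 possible orderings.
HQ - R9 - C4 - N6 - R2 - N8: 1+5+9+10+3 = 28
HQ - R9 - C4 - N6 - N8 - R2: 1+5+9+7+3 = 25
HQ - R9 - C4 - R2 - N6 - N8: 1+5+15+10+7 = 38
HQ - R9 - C4 - R2 - N8 - N6: 1+5+15+3+7 = 31
HQ - R9 - C4 - N8 - N6 - R2: 1+5+12+7+10 = 35
HQ - R9 - C4 - N8 - R2 - N6: 1+5+12+3+10 = 31
HQ - R9 - N6 - C4 - R2 - N8: 1+14+9+15+3 = 42
HQ - R9 - N6 - C4 - N8 - R2: 1+14+9+12+3 = 39
HQ - R9 - N6 - R2 - C4 - N8: 1+14+10+15+12 = 52
HQ - R9 - N6 - R2 - N8 - C4: 1+14+10+3+12 = 40
HQ - R9 - N6 - N8 - C4 - R2: 1+14+7+12+15 = 49
HQ - R9 - N6 - N8 - R2 - C4: 1+14+7+3+15 = 40
HQ - R9 - R2 - C4 - N6 - N8: 1+18+15+9+7 = 50
HQ - R9 - R2 - C4 - N8 - N6: 1+18+15+12+7 = 53
… (106 more)
The minimum is 25.
One shortest path: HQ → R9 → C4 → N6 → N8 → R2.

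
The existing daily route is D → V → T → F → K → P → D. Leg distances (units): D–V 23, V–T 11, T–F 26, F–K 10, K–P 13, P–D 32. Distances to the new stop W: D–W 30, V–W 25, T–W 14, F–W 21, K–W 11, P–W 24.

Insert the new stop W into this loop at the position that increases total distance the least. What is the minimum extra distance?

Insertion cost between consecutive stops i–j is d(i,W) + d(W,j) − d(i,j):
  between D and V: 30 + 25 − 23 = 32
  between V and T: 25 + 14 − 11 = 28
  between T and F: 14 + 21 − 26 = 9
  between F and K: 21 + 11 − 10 = 22
  between K and P: 11 + 24 − 13 = 22
  between P and D: 24 + 30 − 32 = 22
Cheapest insertion is between T and F, adding 9.
New total = 115 + 9 = 124.

Adding 9 by placing W on the T–F leg.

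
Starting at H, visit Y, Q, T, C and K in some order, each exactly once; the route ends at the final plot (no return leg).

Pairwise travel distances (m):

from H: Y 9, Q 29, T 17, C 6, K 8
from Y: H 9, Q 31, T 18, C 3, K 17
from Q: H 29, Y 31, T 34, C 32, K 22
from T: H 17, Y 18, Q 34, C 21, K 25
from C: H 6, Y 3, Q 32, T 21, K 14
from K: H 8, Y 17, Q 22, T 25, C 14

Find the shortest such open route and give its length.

There are 5! = 120 possible orderings.
H → Y → Q → T → C → K: 9+31+34+21+14 = 109
H → Y → Q → T → K → C: 9+31+34+25+14 = 113
H → Y → Q → C → T → K: 9+31+32+21+25 = 118
H → Y → Q → C → K → T: 9+31+32+14+25 = 111
H → Y → Q → K → T → C: 9+31+22+25+21 = 108
H → Y → Q → K → C → T: 9+31+22+14+21 = 97
H → Y → T → Q → C → K: 9+18+34+32+14 = 107
H → Y → T → Q → K → C: 9+18+34+22+14 = 97
H → Y → T → C → Q → K: 9+18+21+32+22 = 102
H → Y → T → C → K → Q: 9+18+21+14+22 = 84
H → Y → T → K → Q → C: 9+18+25+22+32 = 106
H → Y → T → K → C → Q: 9+18+25+14+32 = 98
H → Y → C → Q → T → K: 9+3+32+34+25 = 103
H → Y → C → Q → K → T: 9+3+32+22+25 = 91
… (106 more)
H → T → Y → C → K → Q: 17+18+3+14+22 = 74  ← best
The minimum is 74.
One shortest path: H → T → Y → C → K → Q.

74 m — the minimum one-way total.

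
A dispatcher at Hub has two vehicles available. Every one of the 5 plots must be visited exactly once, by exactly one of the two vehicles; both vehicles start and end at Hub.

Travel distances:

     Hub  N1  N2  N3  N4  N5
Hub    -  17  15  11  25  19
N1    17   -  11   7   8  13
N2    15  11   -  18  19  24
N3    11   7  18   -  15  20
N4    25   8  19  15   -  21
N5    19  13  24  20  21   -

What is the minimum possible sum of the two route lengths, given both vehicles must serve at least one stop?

Check every non-empty split of the stops between the two vehicles; for each half take its own optimal tour:
  {N1} + {N2, N3, N4, N5}: 34 + 86 = 120
  {N2} + {N1, N3, N4, N5}: 30 + 66 = 96
  {N1, N2} + {N3, N4, N5}: 43 + 66 = 109
  {N3} + {N1, N2, N4, N5}: 22 + 74 = 96
  {N1, N3} + {N2, N4, N5}: 35 + 74 = 109
  {N2, N3} + {N1, N4, N5}: 44 + 65 = 109
  … (15 splits in total)
Best: vehicle 1 Hub → N2 → Hub = 30; vehicle 2 Hub → N3 → N1 → N4 → N5 → Hub = 66; combined 96.

Minimum combined distance: 96.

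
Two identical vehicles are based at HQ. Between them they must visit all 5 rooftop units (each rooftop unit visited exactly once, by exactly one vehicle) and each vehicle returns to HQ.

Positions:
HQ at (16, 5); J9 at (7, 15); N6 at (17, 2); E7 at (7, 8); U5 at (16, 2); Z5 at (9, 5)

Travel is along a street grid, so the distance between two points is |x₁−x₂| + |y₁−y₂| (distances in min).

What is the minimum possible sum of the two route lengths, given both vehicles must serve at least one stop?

Check every non-empty split of the stops between the two vehicles; for each half take its own optimal tour:
  {J9} + {N6, E7, U5, Z5}: 38 + 32 = 70
  {N6} + {J9, E7, U5, Z5}: 8 + 44 = 52
  {J9, N6} + {E7, U5, Z5}: 46 + 30 = 76
  {E7} + {J9, N6, U5, Z5}: 24 + 46 = 70
  {J9, E7} + {N6, U5, Z5}: 38 + 22 = 60
  {N6, E7} + {J9, U5, Z5}: 32 + 44 = 76
  … (15 splits in total)
  {N6, U5} + {J9, E7, Z5}: 8 + 38 = 46  ← best
Best: vehicle 1 HQ → N6 → U5 → HQ = 8; vehicle 2 HQ → J9 → E7 → Z5 → HQ = 38; combined 46.

Minimum combined distance: 46 min.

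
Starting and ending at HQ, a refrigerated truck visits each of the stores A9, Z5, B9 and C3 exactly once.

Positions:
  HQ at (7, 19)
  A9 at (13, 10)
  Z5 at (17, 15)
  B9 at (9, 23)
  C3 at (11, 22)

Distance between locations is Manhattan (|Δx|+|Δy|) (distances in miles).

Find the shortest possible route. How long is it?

With 4 stops there are 4!/2 = 12 distinct round trips (a route and its reverse cost the same).
HQ-A9-Z5-B9-C3-HQ: 15+9+16+3+7 = 50
HQ-A9-Z5-C3-B9-HQ: 15+9+13+3+6 = 46
HQ-A9-B9-Z5-C3-HQ: 15+17+16+13+7 = 68
HQ-A9-B9-C3-Z5-HQ: 15+17+3+13+14 = 62
HQ-A9-C3-Z5-B9-HQ: 15+14+13+16+6 = 64
HQ-A9-C3-B9-Z5-HQ: 15+14+3+16+14 = 62
HQ-Z5-A9-B9-C3-HQ: 14+9+17+3+7 = 50
HQ-Z5-A9-C3-B9-HQ: 14+9+14+3+6 = 46
HQ-Z5-B9-A9-C3-HQ: 14+16+17+14+7 = 68
HQ-Z5-C3-A9-B9-HQ: 14+13+14+17+6 = 64
HQ-B9-A9-Z5-C3-HQ: 6+17+9+13+7 = 52
HQ-B9-Z5-A9-C3-HQ: 6+16+9+14+7 = 52
The minimum is 46.
One optimal route: HQ → A9 → Z5 → C3 → B9 → HQ (or its reverse).

46 miles — the shortest possible round trip.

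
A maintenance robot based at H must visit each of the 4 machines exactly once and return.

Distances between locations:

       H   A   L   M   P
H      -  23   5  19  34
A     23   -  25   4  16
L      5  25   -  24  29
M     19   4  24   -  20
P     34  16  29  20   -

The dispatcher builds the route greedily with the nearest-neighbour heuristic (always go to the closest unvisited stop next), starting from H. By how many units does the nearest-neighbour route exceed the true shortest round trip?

The nearest-neighbour route is 10 longer than optimal.

From H: L=5, M=19, A=23, P=34 → choose L (5).
From L: M=24, A=25, P=29 → choose M (24).
From M: A=4, P=20 → choose A (4).
From A: P=16 → choose P (16).
NN route H → L → M → A → P → H costs 83.
Optimal: H → L → P → A → M → H costs 73 (by enumerating all 12 distinct tours).
Excess = 83 − 73 = 10.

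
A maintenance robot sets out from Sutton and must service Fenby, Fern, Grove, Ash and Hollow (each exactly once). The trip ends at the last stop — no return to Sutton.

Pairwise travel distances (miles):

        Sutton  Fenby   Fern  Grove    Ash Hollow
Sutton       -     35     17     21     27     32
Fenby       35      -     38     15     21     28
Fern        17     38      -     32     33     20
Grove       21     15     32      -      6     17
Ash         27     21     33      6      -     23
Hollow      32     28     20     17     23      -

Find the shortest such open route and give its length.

81 miles — the minimum one-way total.

There are 5! = 120 possible orderings.
Sutton → Fenby → Fern → Grove → Ash → Hollow: 35+38+32+6+23 = 134
Sutton → Fenby → Fern → Grove → Hollow → Ash: 35+38+32+17+23 = 145
Sutton → Fenby → Fern → Ash → Grove → Hollow: 35+38+33+6+17 = 129
Sutton → Fenby → Fern → Ash → Hollow → Grove: 35+38+33+23+17 = 146
Sutton → Fenby → Fern → Hollow → Grove → Ash: 35+38+20+17+6 = 116
Sutton → Fenby → Fern → Hollow → Ash → Grove: 35+38+20+23+6 = 122
Sutton → Fenby → Grove → Fern → Ash → Hollow: 35+15+32+33+23 = 138
Sutton → Fenby → Grove → Fern → Hollow → Ash: 35+15+32+20+23 = 125
Sutton → Fenby → Grove → Ash → Fern → Hollow: 35+15+6+33+20 = 109
Sutton → Fenby → Grove → Ash → Hollow → Fern: 35+15+6+23+20 = 99
Sutton → Fenby → Grove → Hollow → Fern → Ash: 35+15+17+20+33 = 120
Sutton → Fenby → Grove → Hollow → Ash → Fern: 35+15+17+23+33 = 123
Sutton → Fenby → Ash → Fern → Grove → Hollow: 35+21+33+32+17 = 138
Sutton → Fenby → Ash → Fern → Hollow → Grove: 35+21+33+20+17 = 126
… (106 more)
Sutton → Fern → Hollow → Grove → Ash → Fenby: 17+20+17+6+21 = 81  ← best
The minimum is 81.
One shortest path: Sutton → Fern → Hollow → Grove → Ash → Fenby.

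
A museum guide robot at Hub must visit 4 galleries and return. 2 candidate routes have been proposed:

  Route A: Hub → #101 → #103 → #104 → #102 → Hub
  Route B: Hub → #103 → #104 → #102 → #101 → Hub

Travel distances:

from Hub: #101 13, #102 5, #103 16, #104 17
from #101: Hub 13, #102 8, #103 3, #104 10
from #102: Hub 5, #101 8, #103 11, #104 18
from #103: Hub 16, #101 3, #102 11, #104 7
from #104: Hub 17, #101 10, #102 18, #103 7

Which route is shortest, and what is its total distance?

Shortest is Route A, total 46.

Route A: 13 + 3 + 7 + 18 + 5 = 46
Route B: 16 + 7 + 18 + 8 + 13 = 62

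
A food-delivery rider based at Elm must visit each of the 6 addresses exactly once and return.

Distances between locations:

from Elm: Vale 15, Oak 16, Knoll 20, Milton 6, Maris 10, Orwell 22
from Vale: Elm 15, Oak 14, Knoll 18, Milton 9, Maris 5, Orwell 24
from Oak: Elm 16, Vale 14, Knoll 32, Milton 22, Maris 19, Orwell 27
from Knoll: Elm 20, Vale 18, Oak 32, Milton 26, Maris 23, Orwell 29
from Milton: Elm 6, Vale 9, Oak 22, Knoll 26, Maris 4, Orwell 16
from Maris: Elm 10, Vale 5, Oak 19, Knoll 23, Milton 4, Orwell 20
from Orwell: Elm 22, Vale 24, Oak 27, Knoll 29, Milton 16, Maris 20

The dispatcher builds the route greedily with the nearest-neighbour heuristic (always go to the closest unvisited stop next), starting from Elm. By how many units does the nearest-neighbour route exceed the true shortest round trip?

The nearest-neighbour route is 1 longer than optimal.

From Elm: Milton=6, Maris=10, Vale=15, Oak=16, Knoll=20, Orwell=22 → choose Milton (6).
From Milton: Maris=4, Vale=9, Orwell=16, Oak=22, Knoll=26 → choose Maris (4).
From Maris: Vale=5, Oak=19, Orwell=20, Knoll=23 → choose Vale (5).
From Vale: Oak=14, Knoll=18, Orwell=24 → choose Oak (14).
From Oak: Orwell=27, Knoll=32 → choose Orwell (27).
From Orwell: Knoll=29 → choose Knoll (29).
NN route Elm → Milton → Maris → Vale → Oak → Orwell → Knoll → Elm costs 105.
Optimal: Elm → Oak → Vale → Maris → Milton → Orwell → Knoll → Elm costs 104 (by enumerating all 360 distinct tours).
Excess = 105 − 104 = 1.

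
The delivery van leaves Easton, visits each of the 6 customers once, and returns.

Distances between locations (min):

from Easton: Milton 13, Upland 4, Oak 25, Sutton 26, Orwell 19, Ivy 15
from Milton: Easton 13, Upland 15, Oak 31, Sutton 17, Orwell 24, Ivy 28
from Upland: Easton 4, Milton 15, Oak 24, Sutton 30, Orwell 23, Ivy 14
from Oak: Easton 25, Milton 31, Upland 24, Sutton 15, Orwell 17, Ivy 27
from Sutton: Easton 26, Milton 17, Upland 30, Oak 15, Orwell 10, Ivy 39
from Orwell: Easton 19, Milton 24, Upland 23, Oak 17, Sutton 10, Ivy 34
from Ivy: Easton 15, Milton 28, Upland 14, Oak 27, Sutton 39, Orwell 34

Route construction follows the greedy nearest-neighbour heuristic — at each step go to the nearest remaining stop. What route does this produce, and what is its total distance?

From Easton: distances to unvisited — Upland=4, Milton=13, Ivy=15, Orwell=19, Oak=25, Sutton=26. Nearest is Upland (4).
From Upland: distances to unvisited — Ivy=14, Milton=15, Orwell=23, Oak=24, Sutton=30. Nearest is Ivy (14).
From Ivy: distances to unvisited — Oak=27, Milton=28, Orwell=34, Sutton=39. Nearest is Oak (27).
From Oak: distances to unvisited — Sutton=15, Orwell=17, Milton=31. Nearest is Sutton (15).
From Sutton: distances to unvisited — Orwell=10, Milton=17. Nearest is Orwell (10).
From Orwell: distances to unvisited — Milton=24. Nearest is Milton (24).
Return Milton→Easton: 13.
Total = 4 + 14 + 27 + 15 + 10 + 24 + 13 = 107.

107 min along Easton → Upland → Ivy → Oak → Sutton → Orwell → Milton → Easton.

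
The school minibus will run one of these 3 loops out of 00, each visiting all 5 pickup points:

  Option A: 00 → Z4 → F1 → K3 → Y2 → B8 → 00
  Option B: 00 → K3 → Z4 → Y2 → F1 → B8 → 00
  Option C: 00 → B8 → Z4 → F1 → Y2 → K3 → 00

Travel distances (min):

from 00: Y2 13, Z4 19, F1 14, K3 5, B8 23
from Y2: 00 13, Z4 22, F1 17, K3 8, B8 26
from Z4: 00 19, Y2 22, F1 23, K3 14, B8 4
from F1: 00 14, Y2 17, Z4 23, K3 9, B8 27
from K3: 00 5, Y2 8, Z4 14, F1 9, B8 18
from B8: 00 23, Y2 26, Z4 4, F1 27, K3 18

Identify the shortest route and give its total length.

Option A: 19 + 23 + 9 + 8 + 26 + 23 = 108
Option B: 5 + 14 + 22 + 17 + 27 + 23 = 108
Option C: 23 + 4 + 23 + 17 + 8 + 5 = 80

Shortest is Option C, total 80 min.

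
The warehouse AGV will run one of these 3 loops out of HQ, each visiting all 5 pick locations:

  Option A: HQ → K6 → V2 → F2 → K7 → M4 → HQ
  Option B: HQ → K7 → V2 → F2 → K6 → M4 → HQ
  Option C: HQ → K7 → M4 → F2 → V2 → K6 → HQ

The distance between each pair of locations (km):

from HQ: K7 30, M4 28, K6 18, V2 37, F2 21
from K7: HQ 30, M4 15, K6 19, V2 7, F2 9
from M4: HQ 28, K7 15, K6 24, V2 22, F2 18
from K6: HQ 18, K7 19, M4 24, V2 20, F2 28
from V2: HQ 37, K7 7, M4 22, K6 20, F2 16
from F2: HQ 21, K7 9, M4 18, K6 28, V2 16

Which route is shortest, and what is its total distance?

Option A: 18 + 20 + 16 + 9 + 15 + 28 = 106
Option B: 30 + 7 + 16 + 28 + 24 + 28 = 133
Option C: 30 + 15 + 18 + 16 + 20 + 18 = 117

Shortest is Option A, total 106 km.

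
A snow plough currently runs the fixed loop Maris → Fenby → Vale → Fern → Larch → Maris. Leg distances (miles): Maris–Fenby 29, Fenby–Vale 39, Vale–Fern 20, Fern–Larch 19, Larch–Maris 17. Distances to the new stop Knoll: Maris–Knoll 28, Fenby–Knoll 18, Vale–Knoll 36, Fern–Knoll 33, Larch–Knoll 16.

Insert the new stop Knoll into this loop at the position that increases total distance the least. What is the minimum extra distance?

Insertion cost between consecutive stops i–j is d(i,Knoll) + d(Knoll,j) − d(i,j):
  between Maris and Fenby: 28 + 18 − 29 = 17
  between Fenby and Vale: 18 + 36 − 39 = 15
  between Vale and Fern: 36 + 33 − 20 = 49
  between Fern and Larch: 33 + 16 − 19 = 30
  between Larch and Maris: 16 + 28 − 17 = 27
Cheapest insertion is between Fenby and Vale, adding 15.
New total = 124 + 15 = 139.

+15 miles — insert Knoll between Fenby and Vale.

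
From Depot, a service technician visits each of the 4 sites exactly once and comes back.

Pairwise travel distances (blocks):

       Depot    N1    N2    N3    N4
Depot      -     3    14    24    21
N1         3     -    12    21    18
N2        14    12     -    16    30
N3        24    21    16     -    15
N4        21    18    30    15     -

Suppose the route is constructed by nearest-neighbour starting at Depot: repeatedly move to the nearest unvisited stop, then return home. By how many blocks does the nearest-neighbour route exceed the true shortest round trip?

1 blocks longer than the optimal tour.

From Depot: N1=3, N2=14, N4=21, N3=24 → choose N1 (3).
From N1: N2=12, N4=18, N3=21 → choose N2 (12).
From N2: N3=16, N4=30 → choose N3 (16).
From N3: N4=15 → choose N4 (15).
NN route Depot → N1 → N2 → N3 → N4 → Depot costs 67.
Optimal: Depot → N1 → N4 → N3 → N2 → Depot costs 66 (by enumerating all 12 distinct tours).
Excess = 67 − 66 = 1.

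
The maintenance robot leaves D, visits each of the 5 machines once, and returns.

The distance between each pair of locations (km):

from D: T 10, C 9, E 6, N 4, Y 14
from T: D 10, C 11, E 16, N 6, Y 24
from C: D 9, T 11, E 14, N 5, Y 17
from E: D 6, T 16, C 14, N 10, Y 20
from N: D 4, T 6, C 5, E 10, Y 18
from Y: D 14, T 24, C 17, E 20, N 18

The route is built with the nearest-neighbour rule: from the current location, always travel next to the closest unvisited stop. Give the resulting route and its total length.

70 km along D → N → C → T → E → Y → D.

D → [N:4 / E:6 / C:9 / T:10 / Y:14] → N (4)
N → [C:5 / T:6 / E:10 / Y:18] → C (5)
C → [T:11 / E:14 / Y:17] → T (11)
T → [E:16 / Y:24] → E (16)
E → [Y:20] → Y (20)
Return Y→D: 14.
Total = 4 + 5 + 11 + 16 + 20 + 14 = 70.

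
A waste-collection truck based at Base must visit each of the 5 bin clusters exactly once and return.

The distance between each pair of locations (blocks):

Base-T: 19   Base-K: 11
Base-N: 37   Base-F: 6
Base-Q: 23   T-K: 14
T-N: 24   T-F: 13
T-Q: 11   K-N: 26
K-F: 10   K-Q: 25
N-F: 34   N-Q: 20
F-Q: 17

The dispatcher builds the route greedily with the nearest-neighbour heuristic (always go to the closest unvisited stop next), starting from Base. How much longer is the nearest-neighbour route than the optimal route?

The nearest-neighbour route is 11 blocks longer than optimal.

From Base: F=6, K=11, T=19, Q=23, N=37 → choose F (6).
From F: K=10, T=13, Q=17, N=34 → choose K (10).
From K: T=14, Q=25, N=26 → choose T (14).
From T: Q=11, N=24 → choose Q (11).
From Q: N=20 → choose N (20).
NN route Base → F → K → T → Q → N → Base costs 98.
Optimal: Base → K → N → Q → T → F → Base costs 87 (by enumerating all 60 distinct tours).
Excess = 98 − 87 = 11.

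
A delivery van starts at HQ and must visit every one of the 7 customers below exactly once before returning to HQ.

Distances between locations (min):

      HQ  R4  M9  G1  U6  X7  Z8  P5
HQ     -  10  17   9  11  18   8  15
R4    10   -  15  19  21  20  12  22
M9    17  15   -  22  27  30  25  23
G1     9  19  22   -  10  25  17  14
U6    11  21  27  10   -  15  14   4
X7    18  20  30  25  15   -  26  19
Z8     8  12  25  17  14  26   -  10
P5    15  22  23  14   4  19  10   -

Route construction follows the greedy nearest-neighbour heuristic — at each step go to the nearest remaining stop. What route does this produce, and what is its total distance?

At HQ the remaining stops are Z8 8, G1 9, R4 10, U6 11, P5 15, M9 17, X7 18; go to Z8.
At Z8 the remaining stops are P5 10, R4 12, U6 14, G1 17, M9 25, X7 26; go to P5.
At P5 the remaining stops are U6 4, G1 14, X7 19, R4 22, M9 23; go to U6.
At U6 the remaining stops are G1 10, X7 15, R4 21, M9 27; go to G1.
At G1 the remaining stops are R4 19, M9 22, X7 25; go to R4.
At R4 the remaining stops are M9 15, X7 20; go to M9.
At M9 the remaining stops are X7 30; go to X7.
Return X7→HQ: 18.
Total = 8 + 10 + 4 + 10 + 19 + 15 + 30 + 18 = 114.

Total distance 114 min via the nearest-neighbour route HQ → Z8 → P5 → U6 → G1 → R4 → M9 → X7 → HQ.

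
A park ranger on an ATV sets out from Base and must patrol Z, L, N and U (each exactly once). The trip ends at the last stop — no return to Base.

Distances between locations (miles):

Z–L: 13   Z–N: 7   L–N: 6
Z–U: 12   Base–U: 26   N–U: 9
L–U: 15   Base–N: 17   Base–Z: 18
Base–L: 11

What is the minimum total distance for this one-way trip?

There are 4! = 24 possible orderings.
Base→Z→L→N→U: 18+13+6+9 = 46
Base→Z→L→U→N: 18+13+15+9 = 55
Base→Z→N→L→U: 18+7+6+15 = 46
Base→Z→N→U→L: 18+7+9+15 = 49
Base→Z→U→L→N: 18+12+15+6 = 51
Base→Z→U→N→L: 18+12+9+6 = 45
Base→L→Z→N→U: 11+13+7+9 = 40
Base→L→Z→U→N: 11+13+12+9 = 45
Base→L→N→Z→U: 11+6+7+12 = 36
Base→L→N→U→Z: 11+6+9+12 = 38
Base→L→U→Z→N: 11+15+12+7 = 45
Base→L→U→N→Z: 11+15+9+7 = 42
Base→N→Z→L→U: 17+7+13+15 = 52
Base→N→Z→U→L: 17+7+12+15 = 51
… (10 more)
The minimum is 36.
One shortest path: Base → L → N → Z → U.

36 miles — the minimum one-way total.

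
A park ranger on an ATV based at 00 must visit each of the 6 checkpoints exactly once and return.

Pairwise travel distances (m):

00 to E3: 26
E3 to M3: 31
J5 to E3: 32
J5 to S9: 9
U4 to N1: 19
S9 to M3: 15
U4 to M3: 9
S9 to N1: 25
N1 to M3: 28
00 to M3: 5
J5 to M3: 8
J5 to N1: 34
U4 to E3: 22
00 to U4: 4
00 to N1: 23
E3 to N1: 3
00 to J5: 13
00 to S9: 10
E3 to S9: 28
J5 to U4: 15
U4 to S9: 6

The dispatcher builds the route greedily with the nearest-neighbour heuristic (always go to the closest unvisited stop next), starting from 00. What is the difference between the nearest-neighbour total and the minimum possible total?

Excess over optimum: 8 m.

00: U4=4, M3=5, S9=10, J5=13, N1=23, E3=26 ⇒ U4
U4: S9=6, M3=9, J5=15, N1=19, E3=22 ⇒ S9
S9: J5=9, M3=15, N1=25, E3=28 ⇒ J5
J5: M3=8, E3=32, N1=34 ⇒ M3
M3: N1=28, E3=31 ⇒ N1
N1: E3=3 ⇒ E3
NN route 00 → U4 → S9 → J5 → M3 → N1 → E3 → 00 costs 84.
Optimal: 00 → U4 → E3 → N1 → S9 → J5 → M3 → 00 costs 76 (by enumerating all 360 distinct tours).
Excess = 84 − 76 = 8.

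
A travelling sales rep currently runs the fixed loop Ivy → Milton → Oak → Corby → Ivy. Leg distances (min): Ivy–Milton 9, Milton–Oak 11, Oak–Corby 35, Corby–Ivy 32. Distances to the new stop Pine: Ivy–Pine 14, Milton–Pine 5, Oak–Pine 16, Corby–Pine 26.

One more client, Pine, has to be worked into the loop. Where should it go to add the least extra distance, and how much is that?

Minimum extra distance: 7 min, inserting Pine between Oak and Corby.

Insertion cost between consecutive stops i–j is d(i,Pine) + d(Pine,j) − d(i,j):
  between Ivy and Milton: 14 + 5 − 9 = 10
  between Milton and Oak: 5 + 16 − 11 = 10
  between Oak and Corby: 16 + 26 − 35 = 7
  between Corby and Ivy: 26 + 14 − 32 = 8
Cheapest insertion is between Oak and Corby, adding 7.
New total = 87 + 7 = 94.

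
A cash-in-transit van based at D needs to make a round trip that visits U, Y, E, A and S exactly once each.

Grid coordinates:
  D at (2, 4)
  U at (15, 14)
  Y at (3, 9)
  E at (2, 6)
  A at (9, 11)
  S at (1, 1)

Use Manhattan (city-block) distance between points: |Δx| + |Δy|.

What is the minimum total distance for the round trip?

There are 60 distinct closed tours to check (reversals are equivalent).
D→U→Y→E→A→S→D: 23+17+4+12+18+4 = 78
D→U→Y→E→S→A→D: 23+17+4+6+18+14 = 82
D→U→Y→A→E→S→D: 23+17+8+12+6+4 = 70
D→U→Y→A→S→E→D: 23+17+8+18+6+2 = 74
D→U→Y→S→E→A→D: 23+17+10+6+12+14 = 82
D→U→Y→S→A→E→D: 23+17+10+18+12+2 = 82
D→U→E→Y→A→S→D: 23+21+4+8+18+4 = 78
D→U→E→Y→S→A→D: 23+21+4+10+18+14 = 90
D→U→E→A→Y→S→D: 23+21+12+8+10+4 = 78
D→U→E→A→S→Y→D: 23+21+12+18+10+6 = 90
D→U→E→S→Y→A→D: 23+21+6+10+8+14 = 82
D→U→E→S→A→Y→D: 23+21+6+18+8+6 = 82
D→U→A→Y→E→S→D: 23+9+8+4+6+4 = 54
D→U→A→Y→S→E→D: 23+9+8+10+6+2 = 58
… (46 more)
The minimum is 54.
One optimal route: D → U → A → Y → E → S → D (or its reverse).

Shortest round trip = 54.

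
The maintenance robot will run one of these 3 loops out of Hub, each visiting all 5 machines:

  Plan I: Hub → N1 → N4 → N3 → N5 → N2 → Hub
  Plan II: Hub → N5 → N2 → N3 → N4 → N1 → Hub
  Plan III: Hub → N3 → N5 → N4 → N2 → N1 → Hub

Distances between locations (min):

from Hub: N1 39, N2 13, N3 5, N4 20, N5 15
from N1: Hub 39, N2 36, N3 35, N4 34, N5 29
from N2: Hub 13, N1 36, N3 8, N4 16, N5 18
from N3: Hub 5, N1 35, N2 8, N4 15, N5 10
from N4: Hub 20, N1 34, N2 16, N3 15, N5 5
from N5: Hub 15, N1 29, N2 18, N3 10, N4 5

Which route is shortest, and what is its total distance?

Plan I: 39 + 34 + 15 + 10 + 18 + 13 = 129
Plan II: 15 + 18 + 8 + 15 + 34 + 39 = 129
Plan III: 5 + 10 + 5 + 16 + 36 + 39 = 111

111 min — Plan III is the shortest.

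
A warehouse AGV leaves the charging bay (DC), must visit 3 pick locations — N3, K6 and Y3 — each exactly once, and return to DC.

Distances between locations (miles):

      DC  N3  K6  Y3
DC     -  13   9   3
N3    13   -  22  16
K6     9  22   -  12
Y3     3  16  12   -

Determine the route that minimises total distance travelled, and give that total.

Minimum total distance: 50 miles.

With 3 stops there are 3!/2 = 3 distinct round trips (a route and its reverse cost the same).
DC → N3 → K6 → Y3 → DC: 13+22+12+3 = 50
DC → N3 → Y3 → K6 → DC: 13+16+12+9 = 50
DC → K6 → N3 → Y3 → DC: 9+22+16+3 = 50
The minimum is 50.
One optimal route: DC → N3 → K6 → Y3 → DC (or its reverse).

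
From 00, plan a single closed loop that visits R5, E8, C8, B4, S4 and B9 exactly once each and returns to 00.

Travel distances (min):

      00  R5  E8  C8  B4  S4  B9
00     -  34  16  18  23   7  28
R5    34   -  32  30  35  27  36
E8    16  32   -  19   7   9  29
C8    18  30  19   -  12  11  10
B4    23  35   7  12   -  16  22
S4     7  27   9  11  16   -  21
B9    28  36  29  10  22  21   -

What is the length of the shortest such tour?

Minimum total distance: 115 min.

There are 360 distinct closed tours to check (reversals are equivalent).
00 - R5 - E8 - C8 - B4 - S4 - B9 - 00: 34+32+19+12+16+21+28 = 162
00 - R5 - E8 - C8 - B4 - B9 - S4 - 00: 34+32+19+12+22+21+7 = 147
00 - R5 - E8 - C8 - S4 - B4 - B9 - 00: 34+32+19+11+16+22+28 = 162
00 - R5 - E8 - C8 - S4 - B9 - B4 - 00: 34+32+19+11+21+22+23 = 162
00 - R5 - E8 - C8 - B9 - B4 - S4 - 00: 34+32+19+10+22+16+7 = 140
00 - R5 - E8 - C8 - B9 - S4 - B4 - 00: 34+32+19+10+21+16+23 = 155
00 - R5 - E8 - B4 - C8 - S4 - B9 - 00: 34+32+7+12+11+21+28 = 145
00 - R5 - E8 - B4 - C8 - B9 - S4 - 00: 34+32+7+12+10+21+7 = 123
… (352 more)
00 - R5 - B9 - C8 - B4 - E8 - S4 - 00: 34+36+10+12+7+9+7 = 115  ← best
The minimum is 115.
One optimal route: 00 → R5 → B9 → C8 → B4 → E8 → S4 → 00 (or its reverse).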